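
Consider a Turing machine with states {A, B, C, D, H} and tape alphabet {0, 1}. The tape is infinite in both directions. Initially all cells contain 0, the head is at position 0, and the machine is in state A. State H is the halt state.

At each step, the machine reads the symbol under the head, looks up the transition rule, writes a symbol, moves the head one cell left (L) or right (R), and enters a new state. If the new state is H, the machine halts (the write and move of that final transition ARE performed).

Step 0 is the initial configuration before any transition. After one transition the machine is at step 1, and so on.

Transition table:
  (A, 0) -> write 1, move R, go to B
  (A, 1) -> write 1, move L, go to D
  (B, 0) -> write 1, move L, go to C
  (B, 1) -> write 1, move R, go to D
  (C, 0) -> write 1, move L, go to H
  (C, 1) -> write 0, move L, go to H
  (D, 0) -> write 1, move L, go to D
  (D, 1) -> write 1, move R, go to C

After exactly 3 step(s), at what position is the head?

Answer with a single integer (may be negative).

Answer: -1

Derivation:
Step 1: in state A at pos 0, read 0 -> (A,0)->write 1,move R,goto B. Now: state=B, head=1, tape[-1..2]=0100 (head:   ^)
Step 2: in state B at pos 1, read 0 -> (B,0)->write 1,move L,goto C. Now: state=C, head=0, tape[-1..2]=0110 (head:  ^)
Step 3: in state C at pos 0, read 1 -> (C,1)->write 0,move L,goto H. Now: state=H, head=-1, tape[-2..2]=00010 (head:  ^)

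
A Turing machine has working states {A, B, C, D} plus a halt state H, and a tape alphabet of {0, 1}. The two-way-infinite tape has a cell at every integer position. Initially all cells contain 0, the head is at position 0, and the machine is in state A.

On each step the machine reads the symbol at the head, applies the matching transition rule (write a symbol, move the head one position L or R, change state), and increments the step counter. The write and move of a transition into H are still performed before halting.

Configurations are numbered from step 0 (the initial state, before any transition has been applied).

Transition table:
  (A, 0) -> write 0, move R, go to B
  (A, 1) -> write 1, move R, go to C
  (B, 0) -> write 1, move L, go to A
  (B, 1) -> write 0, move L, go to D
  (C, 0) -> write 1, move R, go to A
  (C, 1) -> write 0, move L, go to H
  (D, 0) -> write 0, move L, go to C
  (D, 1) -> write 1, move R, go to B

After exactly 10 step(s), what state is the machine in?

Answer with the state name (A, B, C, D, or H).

Step 1: in state A at pos 0, read 0 -> (A,0)->write 0,move R,goto B. Now: state=B, head=1, tape[-1..2]=0000 (head:   ^)
Step 2: in state B at pos 1, read 0 -> (B,0)->write 1,move L,goto A. Now: state=A, head=0, tape[-1..2]=0010 (head:  ^)
Step 3: in state A at pos 0, read 0 -> (A,0)->write 0,move R,goto B. Now: state=B, head=1, tape[-1..2]=0010 (head:   ^)
Step 4: in state B at pos 1, read 1 -> (B,1)->write 0,move L,goto D. Now: state=D, head=0, tape[-1..2]=0000 (head:  ^)
Step 5: in state D at pos 0, read 0 -> (D,0)->write 0,move L,goto C. Now: state=C, head=-1, tape[-2..2]=00000 (head:  ^)
Step 6: in state C at pos -1, read 0 -> (C,0)->write 1,move R,goto A. Now: state=A, head=0, tape[-2..2]=01000 (head:   ^)
Step 7: in state A at pos 0, read 0 -> (A,0)->write 0,move R,goto B. Now: state=B, head=1, tape[-2..2]=01000 (head:    ^)
Step 8: in state B at pos 1, read 0 -> (B,0)->write 1,move L,goto A. Now: state=A, head=0, tape[-2..2]=01010 (head:   ^)
Step 9: in state A at pos 0, read 0 -> (A,0)->write 0,move R,goto B. Now: state=B, head=1, tape[-2..2]=01010 (head:    ^)
Step 10: in state B at pos 1, read 1 -> (B,1)->write 0,move L,goto D. Now: state=D, head=0, tape[-2..2]=01000 (head:   ^)

Answer: D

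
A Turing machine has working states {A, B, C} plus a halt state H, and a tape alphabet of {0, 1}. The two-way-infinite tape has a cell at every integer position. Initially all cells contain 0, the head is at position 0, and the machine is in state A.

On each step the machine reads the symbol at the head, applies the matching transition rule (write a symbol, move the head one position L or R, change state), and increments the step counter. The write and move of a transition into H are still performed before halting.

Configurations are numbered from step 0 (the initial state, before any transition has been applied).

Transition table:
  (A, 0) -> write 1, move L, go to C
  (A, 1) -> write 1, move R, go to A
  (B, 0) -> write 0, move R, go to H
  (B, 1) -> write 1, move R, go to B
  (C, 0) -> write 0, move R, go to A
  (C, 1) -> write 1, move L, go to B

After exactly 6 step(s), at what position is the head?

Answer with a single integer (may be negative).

Answer: 0

Derivation:
Step 1: in state A at pos 0, read 0 -> (A,0)->write 1,move L,goto C. Now: state=C, head=-1, tape[-2..1]=0010 (head:  ^)
Step 2: in state C at pos -1, read 0 -> (C,0)->write 0,move R,goto A. Now: state=A, head=0, tape[-2..1]=0010 (head:   ^)
Step 3: in state A at pos 0, read 1 -> (A,1)->write 1,move R,goto A. Now: state=A, head=1, tape[-2..2]=00100 (head:    ^)
Step 4: in state A at pos 1, read 0 -> (A,0)->write 1,move L,goto C. Now: state=C, head=0, tape[-2..2]=00110 (head:   ^)
Step 5: in state C at pos 0, read 1 -> (C,1)->write 1,move L,goto B. Now: state=B, head=-1, tape[-2..2]=00110 (head:  ^)
Step 6: in state B at pos -1, read 0 -> (B,0)->write 0,move R,goto H. Now: state=H, head=0, tape[-2..2]=00110 (head:   ^)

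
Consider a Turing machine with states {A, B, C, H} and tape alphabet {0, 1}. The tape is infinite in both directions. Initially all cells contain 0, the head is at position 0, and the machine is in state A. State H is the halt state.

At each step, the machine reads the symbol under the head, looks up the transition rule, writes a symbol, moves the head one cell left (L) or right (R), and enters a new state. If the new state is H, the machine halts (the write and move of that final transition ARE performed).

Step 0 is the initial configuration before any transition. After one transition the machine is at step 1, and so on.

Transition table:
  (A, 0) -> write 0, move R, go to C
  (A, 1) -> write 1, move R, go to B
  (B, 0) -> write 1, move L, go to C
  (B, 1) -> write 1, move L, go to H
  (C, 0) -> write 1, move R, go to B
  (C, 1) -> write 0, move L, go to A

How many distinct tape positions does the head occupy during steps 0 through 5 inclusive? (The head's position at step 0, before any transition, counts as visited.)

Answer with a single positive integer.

Step 1: in state A at pos 0, read 0 -> (A,0)->write 0,move R,goto C. Now: state=C, head=1, tape[-1..2]=0000 (head:   ^)
Step 2: in state C at pos 1, read 0 -> (C,0)->write 1,move R,goto B. Now: state=B, head=2, tape[-1..3]=00100 (head:    ^)
Step 3: in state B at pos 2, read 0 -> (B,0)->write 1,move L,goto C. Now: state=C, head=1, tape[-1..3]=00110 (head:   ^)
Step 4: in state C at pos 1, read 1 -> (C,1)->write 0,move L,goto A. Now: state=A, head=0, tape[-1..3]=00010 (head:  ^)
Step 5: in state A at pos 0, read 0 -> (A,0)->write 0,move R,goto C. Now: state=C, head=1, tape[-1..3]=00010 (head:   ^)
Head positions at steps 0..5: starting at 0, distinct positions visited = {0, 1, 2} -> 3 position(s)

Answer: 3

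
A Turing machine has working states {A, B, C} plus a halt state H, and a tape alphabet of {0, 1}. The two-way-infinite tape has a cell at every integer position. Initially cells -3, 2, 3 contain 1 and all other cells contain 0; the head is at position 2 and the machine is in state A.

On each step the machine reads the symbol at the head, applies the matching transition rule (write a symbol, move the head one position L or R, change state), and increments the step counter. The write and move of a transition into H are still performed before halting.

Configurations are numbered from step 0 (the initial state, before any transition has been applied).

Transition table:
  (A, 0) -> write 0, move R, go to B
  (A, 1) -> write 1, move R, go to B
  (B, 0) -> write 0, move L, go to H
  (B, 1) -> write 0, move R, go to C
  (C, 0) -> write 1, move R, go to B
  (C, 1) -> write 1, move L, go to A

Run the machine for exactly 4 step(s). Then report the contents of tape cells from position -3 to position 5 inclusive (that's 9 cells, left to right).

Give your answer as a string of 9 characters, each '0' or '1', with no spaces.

Answer: 100001010

Derivation:
Step 1: in state A at pos 2, read 1 -> (A,1)->write 1,move R,goto B. Now: state=B, head=3, tape[-4..4]=010000110 (head:        ^)
Step 2: in state B at pos 3, read 1 -> (B,1)->write 0,move R,goto C. Now: state=C, head=4, tape[-4..5]=0100001000 (head:         ^)
Step 3: in state C at pos 4, read 0 -> (C,0)->write 1,move R,goto B. Now: state=B, head=5, tape[-4..6]=01000010100 (head:          ^)
Step 4: in state B at pos 5, read 0 -> (B,0)->write 0,move L,goto H. Now: state=H, head=4, tape[-4..6]=01000010100 (head:         ^)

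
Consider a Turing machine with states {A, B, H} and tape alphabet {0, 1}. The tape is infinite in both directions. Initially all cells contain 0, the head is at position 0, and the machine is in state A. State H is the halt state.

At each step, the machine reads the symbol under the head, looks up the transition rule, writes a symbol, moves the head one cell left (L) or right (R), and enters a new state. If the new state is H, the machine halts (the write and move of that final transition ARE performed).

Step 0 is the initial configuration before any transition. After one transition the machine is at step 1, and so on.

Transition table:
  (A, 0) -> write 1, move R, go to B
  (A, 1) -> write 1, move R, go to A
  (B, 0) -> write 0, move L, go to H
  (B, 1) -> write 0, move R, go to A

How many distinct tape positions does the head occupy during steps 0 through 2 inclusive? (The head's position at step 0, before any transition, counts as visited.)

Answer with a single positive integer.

Answer: 2

Derivation:
Step 1: in state A at pos 0, read 0 -> (A,0)->write 1,move R,goto B. Now: state=B, head=1, tape[-1..2]=0100 (head:   ^)
Step 2: in state B at pos 1, read 0 -> (B,0)->write 0,move L,goto H. Now: state=H, head=0, tape[-1..2]=0100 (head:  ^)
Head positions at steps 0..2: starting at 0, distinct positions visited = {0, 1} -> 2 position(s)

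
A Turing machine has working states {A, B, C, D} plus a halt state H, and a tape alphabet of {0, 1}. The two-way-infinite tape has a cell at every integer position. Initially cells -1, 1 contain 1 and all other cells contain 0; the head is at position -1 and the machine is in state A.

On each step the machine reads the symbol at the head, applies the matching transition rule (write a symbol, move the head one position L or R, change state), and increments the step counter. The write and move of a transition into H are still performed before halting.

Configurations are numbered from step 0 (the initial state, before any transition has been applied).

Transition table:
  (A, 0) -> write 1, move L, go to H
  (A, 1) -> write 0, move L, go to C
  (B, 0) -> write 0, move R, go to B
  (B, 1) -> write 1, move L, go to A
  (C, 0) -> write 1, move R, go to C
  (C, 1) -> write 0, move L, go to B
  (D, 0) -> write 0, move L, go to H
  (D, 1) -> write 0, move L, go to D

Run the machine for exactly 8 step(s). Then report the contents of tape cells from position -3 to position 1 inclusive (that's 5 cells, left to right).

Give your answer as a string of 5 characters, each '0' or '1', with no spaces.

Answer: 00010

Derivation:
Step 1: in state A at pos -1, read 1 -> (A,1)->write 0,move L,goto C. Now: state=C, head=-2, tape[-3..2]=000010 (head:  ^)
Step 2: in state C at pos -2, read 0 -> (C,0)->write 1,move R,goto C. Now: state=C, head=-1, tape[-3..2]=010010 (head:   ^)
Step 3: in state C at pos -1, read 0 -> (C,0)->write 1,move R,goto C. Now: state=C, head=0, tape[-3..2]=011010 (head:    ^)
Step 4: in state C at pos 0, read 0 -> (C,0)->write 1,move R,goto C. Now: state=C, head=1, tape[-3..2]=011110 (head:     ^)
Step 5: in state C at pos 1, read 1 -> (C,1)->write 0,move L,goto B. Now: state=B, head=0, tape[-3..2]=011100 (head:    ^)
Step 6: in state B at pos 0, read 1 -> (B,1)->write 1,move L,goto A. Now: state=A, head=-1, tape[-3..2]=011100 (head:   ^)
Step 7: in state A at pos -1, read 1 -> (A,1)->write 0,move L,goto C. Now: state=C, head=-2, tape[-3..2]=010100 (head:  ^)
Step 8: in state C at pos -2, read 1 -> (C,1)->write 0,move L,goto B. Now: state=B, head=-3, tape[-4..2]=0000100 (head:  ^)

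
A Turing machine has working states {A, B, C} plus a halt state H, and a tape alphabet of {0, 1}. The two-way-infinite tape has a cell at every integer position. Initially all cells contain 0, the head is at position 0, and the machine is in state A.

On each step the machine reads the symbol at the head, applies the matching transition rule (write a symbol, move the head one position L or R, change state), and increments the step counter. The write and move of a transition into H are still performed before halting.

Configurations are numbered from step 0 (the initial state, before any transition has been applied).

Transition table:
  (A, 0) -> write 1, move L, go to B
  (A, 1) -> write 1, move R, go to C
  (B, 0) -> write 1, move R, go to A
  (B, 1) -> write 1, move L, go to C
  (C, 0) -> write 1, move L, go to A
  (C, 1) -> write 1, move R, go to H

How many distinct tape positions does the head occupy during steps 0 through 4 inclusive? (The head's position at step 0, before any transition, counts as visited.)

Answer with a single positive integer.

Step 1: in state A at pos 0, read 0 -> (A,0)->write 1,move L,goto B. Now: state=B, head=-1, tape[-2..1]=0010 (head:  ^)
Step 2: in state B at pos -1, read 0 -> (B,0)->write 1,move R,goto A. Now: state=A, head=0, tape[-2..1]=0110 (head:   ^)
Step 3: in state A at pos 0, read 1 -> (A,1)->write 1,move R,goto C. Now: state=C, head=1, tape[-2..2]=01100 (head:    ^)
Step 4: in state C at pos 1, read 0 -> (C,0)->write 1,move L,goto A. Now: state=A, head=0, tape[-2..2]=01110 (head:   ^)
Head positions at steps 0..4: starting at 0, distinct positions visited = {-1, 0, 1} -> 3 position(s)

Answer: 3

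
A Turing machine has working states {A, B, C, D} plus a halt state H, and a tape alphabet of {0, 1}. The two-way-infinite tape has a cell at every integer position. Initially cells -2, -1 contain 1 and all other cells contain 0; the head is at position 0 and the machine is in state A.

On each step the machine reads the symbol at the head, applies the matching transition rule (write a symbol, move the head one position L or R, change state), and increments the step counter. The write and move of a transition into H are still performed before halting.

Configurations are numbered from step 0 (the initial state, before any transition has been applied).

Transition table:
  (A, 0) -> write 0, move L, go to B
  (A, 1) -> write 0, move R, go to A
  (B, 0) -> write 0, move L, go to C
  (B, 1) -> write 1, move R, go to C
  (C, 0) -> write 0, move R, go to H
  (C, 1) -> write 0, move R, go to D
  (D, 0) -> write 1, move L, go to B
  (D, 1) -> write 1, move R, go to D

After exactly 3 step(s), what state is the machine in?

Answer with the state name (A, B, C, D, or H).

Answer: H

Derivation:
Step 1: in state A at pos 0, read 0 -> (A,0)->write 0,move L,goto B. Now: state=B, head=-1, tape[-3..1]=01100 (head:   ^)
Step 2: in state B at pos -1, read 1 -> (B,1)->write 1,move R,goto C. Now: state=C, head=0, tape[-3..1]=01100 (head:    ^)
Step 3: in state C at pos 0, read 0 -> (C,0)->write 0,move R,goto H. Now: state=H, head=1, tape[-3..2]=011000 (head:     ^)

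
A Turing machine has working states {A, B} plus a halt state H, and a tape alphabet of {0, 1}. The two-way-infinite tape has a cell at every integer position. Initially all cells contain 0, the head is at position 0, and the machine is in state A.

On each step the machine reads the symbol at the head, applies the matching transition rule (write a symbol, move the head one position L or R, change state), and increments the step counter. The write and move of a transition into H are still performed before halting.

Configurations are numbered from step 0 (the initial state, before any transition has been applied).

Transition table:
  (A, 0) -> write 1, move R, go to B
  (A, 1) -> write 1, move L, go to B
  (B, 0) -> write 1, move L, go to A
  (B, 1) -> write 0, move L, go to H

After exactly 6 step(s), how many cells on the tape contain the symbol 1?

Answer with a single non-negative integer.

Answer: 3

Derivation:
Step 1: in state A at pos 0, read 0 -> (A,0)->write 1,move R,goto B. Now: state=B, head=1, tape[-1..2]=0100 (head:   ^)
Step 2: in state B at pos 1, read 0 -> (B,0)->write 1,move L,goto A. Now: state=A, head=0, tape[-1..2]=0110 (head:  ^)
Step 3: in state A at pos 0, read 1 -> (A,1)->write 1,move L,goto B. Now: state=B, head=-1, tape[-2..2]=00110 (head:  ^)
Step 4: in state B at pos -1, read 0 -> (B,0)->write 1,move L,goto A. Now: state=A, head=-2, tape[-3..2]=001110 (head:  ^)
Step 5: in state A at pos -2, read 0 -> (A,0)->write 1,move R,goto B. Now: state=B, head=-1, tape[-3..2]=011110 (head:   ^)
Step 6: in state B at pos -1, read 1 -> (B,1)->write 0,move L,goto H. Now: state=H, head=-2, tape[-3..2]=010110 (head:  ^)
Cells containing 1 after step 6: {-2, 0, 1} -> 3 cell(s)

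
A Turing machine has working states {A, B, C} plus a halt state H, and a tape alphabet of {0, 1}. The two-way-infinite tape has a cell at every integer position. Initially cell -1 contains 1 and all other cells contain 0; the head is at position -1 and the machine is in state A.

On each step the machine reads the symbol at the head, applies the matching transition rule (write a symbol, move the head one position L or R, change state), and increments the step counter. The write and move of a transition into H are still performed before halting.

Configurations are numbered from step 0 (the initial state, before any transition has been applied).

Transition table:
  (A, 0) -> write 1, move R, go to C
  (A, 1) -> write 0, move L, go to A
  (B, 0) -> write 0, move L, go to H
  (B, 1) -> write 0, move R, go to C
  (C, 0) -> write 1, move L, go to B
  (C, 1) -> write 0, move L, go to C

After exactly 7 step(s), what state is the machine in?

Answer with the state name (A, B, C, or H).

Answer: H

Derivation:
Step 1: in state A at pos -1, read 1 -> (A,1)->write 0,move L,goto A. Now: state=A, head=-2, tape[-3..0]=0000 (head:  ^)
Step 2: in state A at pos -2, read 0 -> (A,0)->write 1,move R,goto C. Now: state=C, head=-1, tape[-3..0]=0100 (head:   ^)
Step 3: in state C at pos -1, read 0 -> (C,0)->write 1,move L,goto B. Now: state=B, head=-2, tape[-3..0]=0110 (head:  ^)
Step 4: in state B at pos -2, read 1 -> (B,1)->write 0,move R,goto C. Now: state=C, head=-1, tape[-3..0]=0010 (head:   ^)
Step 5: in state C at pos -1, read 1 -> (C,1)->write 0,move L,goto C. Now: state=C, head=-2, tape[-3..0]=0000 (head:  ^)
Step 6: in state C at pos -2, read 0 -> (C,0)->write 1,move L,goto B. Now: state=B, head=-3, tape[-4..0]=00100 (head:  ^)
Step 7: in state B at pos -3, read 0 -> (B,0)->write 0,move L,goto H. Now: state=H, head=-4, tape[-5..0]=000100 (head:  ^)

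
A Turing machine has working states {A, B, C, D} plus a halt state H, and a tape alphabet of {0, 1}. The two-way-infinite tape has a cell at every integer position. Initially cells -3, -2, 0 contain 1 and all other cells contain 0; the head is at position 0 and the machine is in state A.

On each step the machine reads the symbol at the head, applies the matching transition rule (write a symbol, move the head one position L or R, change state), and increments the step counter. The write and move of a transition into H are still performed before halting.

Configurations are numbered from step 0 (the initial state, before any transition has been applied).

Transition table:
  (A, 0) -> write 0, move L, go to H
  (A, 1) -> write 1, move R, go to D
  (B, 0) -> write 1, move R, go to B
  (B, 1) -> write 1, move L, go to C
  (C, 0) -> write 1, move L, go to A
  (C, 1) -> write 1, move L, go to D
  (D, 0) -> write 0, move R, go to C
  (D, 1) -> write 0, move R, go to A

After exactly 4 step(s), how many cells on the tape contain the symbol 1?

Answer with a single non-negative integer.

Answer: 4

Derivation:
Step 1: in state A at pos 0, read 1 -> (A,1)->write 1,move R,goto D. Now: state=D, head=1, tape[-4..2]=0110100 (head:      ^)
Step 2: in state D at pos 1, read 0 -> (D,0)->write 0,move R,goto C. Now: state=C, head=2, tape[-4..3]=01101000 (head:       ^)
Step 3: in state C at pos 2, read 0 -> (C,0)->write 1,move L,goto A. Now: state=A, head=1, tape[-4..3]=01101010 (head:      ^)
Step 4: in state A at pos 1, read 0 -> (A,0)->write 0,move L,goto H. Now: state=H, head=0, tape[-4..3]=01101010 (head:     ^)
Cells containing 1 after step 4: {-3, -2, 0, 2} -> 4 cell(s)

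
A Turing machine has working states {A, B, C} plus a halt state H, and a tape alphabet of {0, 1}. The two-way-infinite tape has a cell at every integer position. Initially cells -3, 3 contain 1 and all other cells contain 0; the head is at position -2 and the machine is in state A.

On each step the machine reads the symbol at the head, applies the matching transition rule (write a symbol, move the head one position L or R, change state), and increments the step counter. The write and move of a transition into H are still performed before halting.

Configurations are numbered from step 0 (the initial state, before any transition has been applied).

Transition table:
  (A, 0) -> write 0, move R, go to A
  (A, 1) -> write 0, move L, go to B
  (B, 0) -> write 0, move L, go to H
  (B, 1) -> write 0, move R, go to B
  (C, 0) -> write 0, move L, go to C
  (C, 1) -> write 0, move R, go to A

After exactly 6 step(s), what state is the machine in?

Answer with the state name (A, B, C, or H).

Step 1: in state A at pos -2, read 0 -> (A,0)->write 0,move R,goto A. Now: state=A, head=-1, tape[-4..4]=010000010 (head:    ^)
Step 2: in state A at pos -1, read 0 -> (A,0)->write 0,move R,goto A. Now: state=A, head=0, tape[-4..4]=010000010 (head:     ^)
Step 3: in state A at pos 0, read 0 -> (A,0)->write 0,move R,goto A. Now: state=A, head=1, tape[-4..4]=010000010 (head:      ^)
Step 4: in state A at pos 1, read 0 -> (A,0)->write 0,move R,goto A. Now: state=A, head=2, tape[-4..4]=010000010 (head:       ^)
Step 5: in state A at pos 2, read 0 -> (A,0)->write 0,move R,goto A. Now: state=A, head=3, tape[-4..4]=010000010 (head:        ^)
Step 6: in state A at pos 3, read 1 -> (A,1)->write 0,move L,goto B. Now: state=B, head=2, tape[-4..4]=010000000 (head:       ^)

Answer: B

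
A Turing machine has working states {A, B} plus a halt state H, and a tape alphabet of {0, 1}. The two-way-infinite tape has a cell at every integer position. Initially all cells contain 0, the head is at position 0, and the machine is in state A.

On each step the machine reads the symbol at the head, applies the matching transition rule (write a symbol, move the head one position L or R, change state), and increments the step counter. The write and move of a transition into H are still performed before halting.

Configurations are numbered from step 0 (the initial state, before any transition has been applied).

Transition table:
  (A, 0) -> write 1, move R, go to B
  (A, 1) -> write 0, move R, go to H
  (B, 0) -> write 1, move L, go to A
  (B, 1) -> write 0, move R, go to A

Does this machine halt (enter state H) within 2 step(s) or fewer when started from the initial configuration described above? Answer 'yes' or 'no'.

Step 1: in state A at pos 0, read 0 -> (A,0)->write 1,move R,goto B. Now: state=B, head=1, tape[-1..2]=0100 (head:   ^)
Step 2: in state B at pos 1, read 0 -> (B,0)->write 1,move L,goto A. Now: state=A, head=0, tape[-1..2]=0110 (head:  ^)
After 2 step(s): state = A (not H) -> not halted within 2 -> no

Answer: no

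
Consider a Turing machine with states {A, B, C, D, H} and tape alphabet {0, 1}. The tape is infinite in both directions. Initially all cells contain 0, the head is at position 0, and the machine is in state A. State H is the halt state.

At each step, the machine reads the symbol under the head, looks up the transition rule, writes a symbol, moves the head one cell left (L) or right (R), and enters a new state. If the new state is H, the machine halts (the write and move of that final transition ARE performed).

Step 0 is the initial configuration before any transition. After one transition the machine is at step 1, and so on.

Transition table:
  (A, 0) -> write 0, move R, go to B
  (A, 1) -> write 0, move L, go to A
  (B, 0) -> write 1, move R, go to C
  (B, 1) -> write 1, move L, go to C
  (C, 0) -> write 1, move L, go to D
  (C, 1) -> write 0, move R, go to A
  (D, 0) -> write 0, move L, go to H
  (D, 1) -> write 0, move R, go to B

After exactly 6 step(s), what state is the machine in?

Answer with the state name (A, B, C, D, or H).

Answer: D

Derivation:
Step 1: in state A at pos 0, read 0 -> (A,0)->write 0,move R,goto B. Now: state=B, head=1, tape[-1..2]=0000 (head:   ^)
Step 2: in state B at pos 1, read 0 -> (B,0)->write 1,move R,goto C. Now: state=C, head=2, tape[-1..3]=00100 (head:    ^)
Step 3: in state C at pos 2, read 0 -> (C,0)->write 1,move L,goto D. Now: state=D, head=1, tape[-1..3]=00110 (head:   ^)
Step 4: in state D at pos 1, read 1 -> (D,1)->write 0,move R,goto B. Now: state=B, head=2, tape[-1..3]=00010 (head:    ^)
Step 5: in state B at pos 2, read 1 -> (B,1)->write 1,move L,goto C. Now: state=C, head=1, tape[-1..3]=00010 (head:   ^)
Step 6: in state C at pos 1, read 0 -> (C,0)->write 1,move L,goto D. Now: state=D, head=0, tape[-1..3]=00110 (head:  ^)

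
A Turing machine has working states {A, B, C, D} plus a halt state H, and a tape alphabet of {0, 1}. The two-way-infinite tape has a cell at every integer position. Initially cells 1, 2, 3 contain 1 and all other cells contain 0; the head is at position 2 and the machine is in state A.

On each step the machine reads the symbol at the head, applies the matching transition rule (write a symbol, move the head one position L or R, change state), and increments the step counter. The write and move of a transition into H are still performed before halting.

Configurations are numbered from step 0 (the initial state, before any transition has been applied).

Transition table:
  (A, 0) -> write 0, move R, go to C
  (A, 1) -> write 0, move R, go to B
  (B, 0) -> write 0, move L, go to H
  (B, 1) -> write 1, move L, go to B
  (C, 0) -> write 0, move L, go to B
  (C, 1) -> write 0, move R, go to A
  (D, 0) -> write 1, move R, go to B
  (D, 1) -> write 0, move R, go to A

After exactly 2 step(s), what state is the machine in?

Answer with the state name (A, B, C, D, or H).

Answer: B

Derivation:
Step 1: in state A at pos 2, read 1 -> (A,1)->write 0,move R,goto B. Now: state=B, head=3, tape[0..4]=01010 (head:    ^)
Step 2: in state B at pos 3, read 1 -> (B,1)->write 1,move L,goto B. Now: state=B, head=2, tape[0..4]=01010 (head:   ^)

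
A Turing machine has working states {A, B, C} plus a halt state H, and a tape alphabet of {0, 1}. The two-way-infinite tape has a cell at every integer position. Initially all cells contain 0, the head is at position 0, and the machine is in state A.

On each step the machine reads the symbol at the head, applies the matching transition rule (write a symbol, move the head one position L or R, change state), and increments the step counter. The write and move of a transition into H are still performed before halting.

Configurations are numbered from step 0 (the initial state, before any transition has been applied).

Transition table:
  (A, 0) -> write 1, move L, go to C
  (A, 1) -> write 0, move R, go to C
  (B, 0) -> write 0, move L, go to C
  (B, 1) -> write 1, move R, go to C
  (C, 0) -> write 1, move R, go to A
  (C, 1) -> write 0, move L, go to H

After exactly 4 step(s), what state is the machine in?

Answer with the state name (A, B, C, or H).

Step 1: in state A at pos 0, read 0 -> (A,0)->write 1,move L,goto C. Now: state=C, head=-1, tape[-2..1]=0010 (head:  ^)
Step 2: in state C at pos -1, read 0 -> (C,0)->write 1,move R,goto A. Now: state=A, head=0, tape[-2..1]=0110 (head:   ^)
Step 3: in state A at pos 0, read 1 -> (A,1)->write 0,move R,goto C. Now: state=C, head=1, tape[-2..2]=01000 (head:    ^)
Step 4: in state C at pos 1, read 0 -> (C,0)->write 1,move R,goto A. Now: state=A, head=2, tape[-2..3]=010100 (head:     ^)

Answer: A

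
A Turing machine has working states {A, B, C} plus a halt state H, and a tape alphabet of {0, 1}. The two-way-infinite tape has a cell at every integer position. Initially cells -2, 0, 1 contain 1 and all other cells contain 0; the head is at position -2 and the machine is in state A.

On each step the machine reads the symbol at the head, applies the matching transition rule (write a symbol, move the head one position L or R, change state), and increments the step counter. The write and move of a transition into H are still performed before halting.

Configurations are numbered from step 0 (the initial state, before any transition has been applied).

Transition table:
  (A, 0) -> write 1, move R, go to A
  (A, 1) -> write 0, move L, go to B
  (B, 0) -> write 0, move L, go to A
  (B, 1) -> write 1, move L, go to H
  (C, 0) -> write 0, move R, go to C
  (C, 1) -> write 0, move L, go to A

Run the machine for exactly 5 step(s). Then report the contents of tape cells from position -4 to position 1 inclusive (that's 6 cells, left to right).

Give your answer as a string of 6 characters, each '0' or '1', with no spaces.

Step 1: in state A at pos -2, read 1 -> (A,1)->write 0,move L,goto B. Now: state=B, head=-3, tape[-4..2]=0000110 (head:  ^)
Step 2: in state B at pos -3, read 0 -> (B,0)->write 0,move L,goto A. Now: state=A, head=-4, tape[-5..2]=00000110 (head:  ^)
Step 3: in state A at pos -4, read 0 -> (A,0)->write 1,move R,goto A. Now: state=A, head=-3, tape[-5..2]=01000110 (head:   ^)
Step 4: in state A at pos -3, read 0 -> (A,0)->write 1,move R,goto A. Now: state=A, head=-2, tape[-5..2]=01100110 (head:    ^)
Step 5: in state A at pos -2, read 0 -> (A,0)->write 1,move R,goto A. Now: state=A, head=-1, tape[-5..2]=01110110 (head:     ^)

Answer: 111011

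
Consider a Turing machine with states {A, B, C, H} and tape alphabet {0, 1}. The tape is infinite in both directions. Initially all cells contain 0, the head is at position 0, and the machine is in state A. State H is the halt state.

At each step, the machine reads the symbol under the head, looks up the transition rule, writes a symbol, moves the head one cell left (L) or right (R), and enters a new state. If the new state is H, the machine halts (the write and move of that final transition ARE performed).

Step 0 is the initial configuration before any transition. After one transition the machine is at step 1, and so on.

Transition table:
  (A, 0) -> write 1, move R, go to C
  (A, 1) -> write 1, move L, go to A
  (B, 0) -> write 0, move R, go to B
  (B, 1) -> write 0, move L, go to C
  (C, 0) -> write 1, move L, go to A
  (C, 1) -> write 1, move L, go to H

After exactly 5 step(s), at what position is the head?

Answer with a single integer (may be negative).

Step 1: in state A at pos 0, read 0 -> (A,0)->write 1,move R,goto C. Now: state=C, head=1, tape[-1..2]=0100 (head:   ^)
Step 2: in state C at pos 1, read 0 -> (C,0)->write 1,move L,goto A. Now: state=A, head=0, tape[-1..2]=0110 (head:  ^)
Step 3: in state A at pos 0, read 1 -> (A,1)->write 1,move L,goto A. Now: state=A, head=-1, tape[-2..2]=00110 (head:  ^)
Step 4: in state A at pos -1, read 0 -> (A,0)->write 1,move R,goto C. Now: state=C, head=0, tape[-2..2]=01110 (head:   ^)
Step 5: in state C at pos 0, read 1 -> (C,1)->write 1,move L,goto H. Now: state=H, head=-1, tape[-2..2]=01110 (head:  ^)

Answer: -1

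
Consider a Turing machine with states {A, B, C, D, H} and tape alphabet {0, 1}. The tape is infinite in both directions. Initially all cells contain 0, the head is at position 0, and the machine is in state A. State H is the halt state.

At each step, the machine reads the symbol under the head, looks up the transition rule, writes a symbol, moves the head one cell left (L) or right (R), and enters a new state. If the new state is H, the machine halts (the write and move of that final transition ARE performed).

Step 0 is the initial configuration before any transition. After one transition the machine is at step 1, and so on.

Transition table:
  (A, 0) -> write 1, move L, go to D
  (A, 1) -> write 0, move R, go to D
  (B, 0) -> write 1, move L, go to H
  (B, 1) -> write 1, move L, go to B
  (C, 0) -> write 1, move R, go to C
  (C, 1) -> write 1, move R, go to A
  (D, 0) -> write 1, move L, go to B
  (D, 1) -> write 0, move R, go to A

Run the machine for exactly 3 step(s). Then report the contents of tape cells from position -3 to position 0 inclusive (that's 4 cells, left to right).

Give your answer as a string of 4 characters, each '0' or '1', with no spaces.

Step 1: in state A at pos 0, read 0 -> (A,0)->write 1,move L,goto D. Now: state=D, head=-1, tape[-2..1]=0010 (head:  ^)
Step 2: in state D at pos -1, read 0 -> (D,0)->write 1,move L,goto B. Now: state=B, head=-2, tape[-3..1]=00110 (head:  ^)
Step 3: in state B at pos -2, read 0 -> (B,0)->write 1,move L,goto H. Now: state=H, head=-3, tape[-4..1]=001110 (head:  ^)

Answer: 0111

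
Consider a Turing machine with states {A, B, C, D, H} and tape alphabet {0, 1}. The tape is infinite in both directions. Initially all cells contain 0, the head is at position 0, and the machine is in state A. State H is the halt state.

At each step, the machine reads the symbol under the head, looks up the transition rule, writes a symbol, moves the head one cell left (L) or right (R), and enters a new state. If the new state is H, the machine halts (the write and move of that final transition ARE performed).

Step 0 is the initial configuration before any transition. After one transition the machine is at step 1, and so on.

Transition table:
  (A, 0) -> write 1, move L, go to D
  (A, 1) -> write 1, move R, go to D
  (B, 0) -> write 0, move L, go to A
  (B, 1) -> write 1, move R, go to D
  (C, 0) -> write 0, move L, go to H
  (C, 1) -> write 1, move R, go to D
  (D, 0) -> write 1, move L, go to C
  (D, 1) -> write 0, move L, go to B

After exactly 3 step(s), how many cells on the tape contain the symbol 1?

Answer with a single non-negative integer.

Answer: 2

Derivation:
Step 1: in state A at pos 0, read 0 -> (A,0)->write 1,move L,goto D. Now: state=D, head=-1, tape[-2..1]=0010 (head:  ^)
Step 2: in state D at pos -1, read 0 -> (D,0)->write 1,move L,goto C. Now: state=C, head=-2, tape[-3..1]=00110 (head:  ^)
Step 3: in state C at pos -2, read 0 -> (C,0)->write 0,move L,goto H. Now: state=H, head=-3, tape[-4..1]=000110 (head:  ^)
Cells containing 1 after step 3: {-1, 0} -> 2 cell(s)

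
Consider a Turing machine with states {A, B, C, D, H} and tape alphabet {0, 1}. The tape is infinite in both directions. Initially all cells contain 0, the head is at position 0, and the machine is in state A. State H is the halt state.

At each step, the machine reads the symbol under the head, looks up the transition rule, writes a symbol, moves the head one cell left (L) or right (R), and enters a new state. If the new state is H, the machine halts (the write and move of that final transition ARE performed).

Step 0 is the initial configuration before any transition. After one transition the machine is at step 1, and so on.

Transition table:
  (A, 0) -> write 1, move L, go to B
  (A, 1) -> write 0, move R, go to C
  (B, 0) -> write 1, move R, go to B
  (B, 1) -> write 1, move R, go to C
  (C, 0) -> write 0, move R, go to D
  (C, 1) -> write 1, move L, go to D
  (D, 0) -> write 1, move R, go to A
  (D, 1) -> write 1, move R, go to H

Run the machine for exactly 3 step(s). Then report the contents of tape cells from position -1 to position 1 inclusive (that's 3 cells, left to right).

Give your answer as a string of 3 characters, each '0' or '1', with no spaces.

Step 1: in state A at pos 0, read 0 -> (A,0)->write 1,move L,goto B. Now: state=B, head=-1, tape[-2..1]=0010 (head:  ^)
Step 2: in state B at pos -1, read 0 -> (B,0)->write 1,move R,goto B. Now: state=B, head=0, tape[-2..1]=0110 (head:   ^)
Step 3: in state B at pos 0, read 1 -> (B,1)->write 1,move R,goto C. Now: state=C, head=1, tape[-2..2]=01100 (head:    ^)

Answer: 110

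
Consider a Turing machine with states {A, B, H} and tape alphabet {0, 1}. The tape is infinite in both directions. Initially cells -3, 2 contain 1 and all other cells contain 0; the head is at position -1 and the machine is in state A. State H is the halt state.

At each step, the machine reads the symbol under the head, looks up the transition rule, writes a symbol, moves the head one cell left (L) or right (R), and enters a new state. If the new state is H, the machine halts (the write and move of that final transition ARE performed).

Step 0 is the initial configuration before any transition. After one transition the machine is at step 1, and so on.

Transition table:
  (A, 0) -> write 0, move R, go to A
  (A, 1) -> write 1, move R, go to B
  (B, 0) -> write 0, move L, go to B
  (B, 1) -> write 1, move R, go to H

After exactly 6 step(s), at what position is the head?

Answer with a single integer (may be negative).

Answer: 3

Derivation:
Step 1: in state A at pos -1, read 0 -> (A,0)->write 0,move R,goto A. Now: state=A, head=0, tape[-4..3]=01000010 (head:     ^)
Step 2: in state A at pos 0, read 0 -> (A,0)->write 0,move R,goto A. Now: state=A, head=1, tape[-4..3]=01000010 (head:      ^)
Step 3: in state A at pos 1, read 0 -> (A,0)->write 0,move R,goto A. Now: state=A, head=2, tape[-4..3]=01000010 (head:       ^)
Step 4: in state A at pos 2, read 1 -> (A,1)->write 1,move R,goto B. Now: state=B, head=3, tape[-4..4]=010000100 (head:        ^)
Step 5: in state B at pos 3, read 0 -> (B,0)->write 0,move L,goto B. Now: state=B, head=2, tape[-4..4]=010000100 (head:       ^)
Step 6: in state B at pos 2, read 1 -> (B,1)->write 1,move R,goto H. Now: state=H, head=3, tape[-4..4]=010000100 (head:        ^)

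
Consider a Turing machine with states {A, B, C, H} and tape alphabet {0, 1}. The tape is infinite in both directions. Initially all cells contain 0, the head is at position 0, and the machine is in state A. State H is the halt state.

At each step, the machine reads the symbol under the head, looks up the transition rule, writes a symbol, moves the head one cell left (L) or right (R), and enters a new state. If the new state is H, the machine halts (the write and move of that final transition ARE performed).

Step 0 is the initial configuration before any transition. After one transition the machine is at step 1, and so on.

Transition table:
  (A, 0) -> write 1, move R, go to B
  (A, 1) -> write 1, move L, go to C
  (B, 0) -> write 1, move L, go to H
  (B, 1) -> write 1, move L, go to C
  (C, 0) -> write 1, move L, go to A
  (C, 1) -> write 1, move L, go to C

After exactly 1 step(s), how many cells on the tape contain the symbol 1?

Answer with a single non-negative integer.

Answer: 1

Derivation:
Step 1: in state A at pos 0, read 0 -> (A,0)->write 1,move R,goto B. Now: state=B, head=1, tape[-1..2]=0100 (head:   ^)
Cells containing 1 after step 1: {0} -> 1 cell(s)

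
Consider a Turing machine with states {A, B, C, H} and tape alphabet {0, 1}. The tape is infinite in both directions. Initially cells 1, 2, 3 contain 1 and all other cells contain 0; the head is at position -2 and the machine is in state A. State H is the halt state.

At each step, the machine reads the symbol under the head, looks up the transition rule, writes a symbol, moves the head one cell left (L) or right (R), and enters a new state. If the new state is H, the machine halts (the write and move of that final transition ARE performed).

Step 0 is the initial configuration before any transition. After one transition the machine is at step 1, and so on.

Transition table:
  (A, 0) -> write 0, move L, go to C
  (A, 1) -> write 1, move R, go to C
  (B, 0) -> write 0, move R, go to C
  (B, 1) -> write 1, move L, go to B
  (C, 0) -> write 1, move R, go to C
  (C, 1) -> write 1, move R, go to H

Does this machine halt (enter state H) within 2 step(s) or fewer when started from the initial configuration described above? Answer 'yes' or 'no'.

Answer: no

Derivation:
Step 1: in state A at pos -2, read 0 -> (A,0)->write 0,move L,goto C. Now: state=C, head=-3, tape[-4..4]=000001110 (head:  ^)
Step 2: in state C at pos -3, read 0 -> (C,0)->write 1,move R,goto C. Now: state=C, head=-2, tape[-4..4]=010001110 (head:   ^)
After 2 step(s): state = C (not H) -> not halted within 2 -> no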